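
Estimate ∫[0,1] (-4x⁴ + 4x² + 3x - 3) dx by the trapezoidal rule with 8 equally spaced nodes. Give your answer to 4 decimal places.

-0.9802

h = (1 − 0)/7 = 0.142857.
Nodes x₀,…,x₇ = 0, 0.142857, 0.285714, 0.428571, 0.571429, 0.714286, 0.857143, 1.
f(x) = -4x⁴ + 4x² + 3x - 3: f₀=-3, f₁=-2.491462, f₂=-1.842982, f₃=-1.114536, f₄=-0.406081, f₅=0.142441, f₆=0.351104, f₇=0.
(h/2)·[f₀ + 2f₁ + 2f₂ + 2f₃ + 2f₄ + 2f₅ + 2f₆ + f₇] = 0.071429·(-13.723032) = -0.9802.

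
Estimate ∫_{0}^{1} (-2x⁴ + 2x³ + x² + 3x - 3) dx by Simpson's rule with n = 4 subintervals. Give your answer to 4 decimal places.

h = (1 − 0)/4 = 0.25.
Nodes x₀,…,x₄ = 0, 0.25, 0.5, 0.75, 1.
f(x) = -2x⁴ + 2x³ + x² + 3x - 3: f₀=-3, f₁=-2.1640625, f₂=-1.125, f₃=0.0234375, f₄=1.
(h/3)·[f₀ + 4f₁ + 2f₂ + 4f₃ + f₄] = 0.083333·(-12.8125) = -1.0677.

-1.0677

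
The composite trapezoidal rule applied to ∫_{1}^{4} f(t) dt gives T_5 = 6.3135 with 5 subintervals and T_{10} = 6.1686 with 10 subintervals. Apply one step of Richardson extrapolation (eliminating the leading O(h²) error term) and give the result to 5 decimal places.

6.12030

R = (4·T_{10} − T_5) / 3 = (4·6.1686 − 6.3135)/3 = (18.3609)/3 = 6.12030.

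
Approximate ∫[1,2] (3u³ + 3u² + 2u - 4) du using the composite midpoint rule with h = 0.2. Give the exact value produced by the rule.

h = (2 − 1)/5 = 0.2.
Midpoints m₁,…,m₅ = 1.1, 1.3, 1.5, 1.7, 1.9.
f(m₁)=5.823, f(m₂)=10.261, f(m₃)=15.875, f(m₄)=22.809, f(m₅)=31.207.
h·[f(m₁) + f(m₂) + f(m₃) + f(m₄) + f(m₅)] = 0.2·(85.975) = 17.195.

17.195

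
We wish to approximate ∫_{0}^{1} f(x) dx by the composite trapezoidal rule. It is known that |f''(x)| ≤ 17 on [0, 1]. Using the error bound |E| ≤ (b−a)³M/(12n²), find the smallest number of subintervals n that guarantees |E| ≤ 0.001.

Need 17/(12n²) ≤ 0.001.
n² ≥ 17/(12·0.001) = 1416.67 ⇒ n ≥ 37.6386, so the smallest n is 38.

38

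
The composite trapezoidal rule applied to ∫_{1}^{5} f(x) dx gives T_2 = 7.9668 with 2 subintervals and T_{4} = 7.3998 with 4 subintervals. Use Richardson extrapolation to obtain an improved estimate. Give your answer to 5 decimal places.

7.21080

R = (4·T_{4} − T_2) / 3 = (4·7.3998 − 7.9668)/3 = (21.6324)/3 = 7.21080.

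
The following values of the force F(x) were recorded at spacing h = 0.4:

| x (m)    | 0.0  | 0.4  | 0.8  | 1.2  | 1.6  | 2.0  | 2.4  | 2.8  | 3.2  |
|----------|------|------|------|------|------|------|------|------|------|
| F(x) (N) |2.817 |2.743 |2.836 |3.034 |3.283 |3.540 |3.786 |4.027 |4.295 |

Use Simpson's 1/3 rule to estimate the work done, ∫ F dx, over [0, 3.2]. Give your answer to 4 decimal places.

10.7064

h = 0.4, n = 8.
(h/3)·[y₀ + 4y₁ + 2y₂ + 4y₃ + 2y₄ + 4y₅ + 2y₆ + 4y₇ + y₈] = 0.133333·(80.298) = 10.7064.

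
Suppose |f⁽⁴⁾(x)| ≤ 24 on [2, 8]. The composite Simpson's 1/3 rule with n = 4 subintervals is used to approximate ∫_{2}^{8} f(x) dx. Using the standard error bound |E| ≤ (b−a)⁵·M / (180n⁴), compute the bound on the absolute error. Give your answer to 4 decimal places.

|E| ≤ (6)⁵·24 / (180·4⁴) = 186624/46080 = 4.0500.

4.0500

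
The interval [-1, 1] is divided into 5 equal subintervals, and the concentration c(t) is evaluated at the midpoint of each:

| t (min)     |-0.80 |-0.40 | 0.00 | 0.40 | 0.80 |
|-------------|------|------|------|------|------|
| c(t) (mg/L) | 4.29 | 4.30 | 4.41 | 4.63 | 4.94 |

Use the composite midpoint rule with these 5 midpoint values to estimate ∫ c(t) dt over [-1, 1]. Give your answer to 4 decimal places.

9.0280

h = 0.4, n = 5.
h·[y(m₁) + y(m₂) + y(m₃) + y(m₄) + y(m₅)] = 0.4·(22.57) = 9.0280.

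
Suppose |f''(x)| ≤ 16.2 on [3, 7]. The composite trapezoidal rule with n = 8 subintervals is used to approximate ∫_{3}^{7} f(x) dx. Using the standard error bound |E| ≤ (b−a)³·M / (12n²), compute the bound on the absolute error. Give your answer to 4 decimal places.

|E| ≤ (4)³·16.2 / (12·8²) = 1036.8/768 = 1.3500.

1.3500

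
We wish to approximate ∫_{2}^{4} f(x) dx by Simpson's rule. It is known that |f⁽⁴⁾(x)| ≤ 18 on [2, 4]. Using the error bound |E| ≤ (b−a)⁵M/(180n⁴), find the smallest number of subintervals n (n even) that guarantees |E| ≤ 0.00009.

Need 576/(180n⁴) ≤ 0.00009.
n⁴ ≥ 576/(180·0.00009) = 35555.6 ⇒ n ≥ 13.7318, so the smallest even n is 14. (n must be even for Simpson's rule.)

14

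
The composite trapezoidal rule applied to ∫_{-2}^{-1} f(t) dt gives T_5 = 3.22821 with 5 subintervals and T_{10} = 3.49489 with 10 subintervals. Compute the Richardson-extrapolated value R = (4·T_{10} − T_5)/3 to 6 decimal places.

R = (4·T_{10} − T_5) / 3 = (4·3.49489 − 3.22821)/3 = (10.75135)/3 = 3.583783.

3.583783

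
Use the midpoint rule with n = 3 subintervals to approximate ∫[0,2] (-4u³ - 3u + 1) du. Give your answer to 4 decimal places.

h = (2 − 0)/3 = 0.666667.
Midpoints m₁,…,m₃ = 0.333333, 1, 1.666667.
f(m₁)=-0.148148, f(m₂)=-6, f(m₃)=-22.518519.
h·[f(m₁) + f(m₂) + f(m₃)] = 0.666667·(-28.666667) = -19.1111.

-19.1111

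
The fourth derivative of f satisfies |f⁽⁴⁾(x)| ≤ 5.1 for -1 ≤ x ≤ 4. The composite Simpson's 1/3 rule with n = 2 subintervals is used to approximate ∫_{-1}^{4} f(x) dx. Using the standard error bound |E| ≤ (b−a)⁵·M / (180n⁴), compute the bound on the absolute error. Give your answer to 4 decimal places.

5.5339

|E| ≤ (5)⁵·5.1 / (180·2⁴) = 15937.5/2880 = 5.5339.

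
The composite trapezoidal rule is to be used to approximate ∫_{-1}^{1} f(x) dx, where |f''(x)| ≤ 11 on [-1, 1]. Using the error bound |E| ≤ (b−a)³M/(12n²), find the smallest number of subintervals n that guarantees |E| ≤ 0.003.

50

Need 88/(12n²) ≤ 0.003.
n² ≥ 88/(12·0.003) = 2444.44 ⇒ n ≥ 49.4413, so the smallest n is 50.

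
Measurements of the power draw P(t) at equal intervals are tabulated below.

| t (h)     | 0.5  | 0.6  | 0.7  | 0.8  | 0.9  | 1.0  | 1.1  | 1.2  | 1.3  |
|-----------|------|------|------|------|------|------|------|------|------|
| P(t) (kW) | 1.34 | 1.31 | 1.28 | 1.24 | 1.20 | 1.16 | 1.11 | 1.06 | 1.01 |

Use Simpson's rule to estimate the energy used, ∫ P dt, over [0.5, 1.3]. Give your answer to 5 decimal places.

0.95367

h = 0.1, n = 8.
(h/3)·[y₀ + 4y₁ + 2y₂ + 4y₃ + 2y₄ + 4y₅ + 2y₆ + 4y₇ + y₈] = 0.033333·(28.61) = 0.95367.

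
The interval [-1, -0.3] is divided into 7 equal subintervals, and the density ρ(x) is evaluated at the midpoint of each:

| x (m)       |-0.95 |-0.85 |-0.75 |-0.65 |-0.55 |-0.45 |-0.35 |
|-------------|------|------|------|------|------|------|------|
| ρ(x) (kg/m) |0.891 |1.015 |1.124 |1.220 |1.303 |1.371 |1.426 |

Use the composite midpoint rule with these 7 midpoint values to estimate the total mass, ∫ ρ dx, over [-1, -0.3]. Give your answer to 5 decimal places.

0.83500

h = 0.1, n = 7.
h·[y(m₁) + y(m₂) + y(m₃) + y(m₄) + y(m₅) + y(m₆) + y(m₇)] = 0.1·(8.350) = 0.83500.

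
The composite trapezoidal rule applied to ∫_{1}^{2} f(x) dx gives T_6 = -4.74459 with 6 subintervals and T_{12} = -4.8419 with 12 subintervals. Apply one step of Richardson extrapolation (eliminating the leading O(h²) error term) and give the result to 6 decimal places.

R = (4·T_{12} − T_6) / 3 = (4·(-4.8419) − (-4.74459))/3 = (-14.62301)/3 = -4.874337.

-4.874337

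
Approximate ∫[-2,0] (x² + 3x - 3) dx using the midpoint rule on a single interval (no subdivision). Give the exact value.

M = (b−a)·f(-1) = 2·(-5) = -10.

-10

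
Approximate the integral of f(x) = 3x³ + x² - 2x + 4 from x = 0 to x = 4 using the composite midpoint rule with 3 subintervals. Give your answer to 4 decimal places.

h = (4 − 0)/3 = 1.333333.
Midpoints m₁,…,m₃ = 0.666667, 2, 3.333333.
f(m₁)=4, f(m₂)=28, f(m₃)=119.555556.
h·[f(m₁) + f(m₂) + f(m₃)] = 1.333333·(151.555556) = 202.0741.

202.0741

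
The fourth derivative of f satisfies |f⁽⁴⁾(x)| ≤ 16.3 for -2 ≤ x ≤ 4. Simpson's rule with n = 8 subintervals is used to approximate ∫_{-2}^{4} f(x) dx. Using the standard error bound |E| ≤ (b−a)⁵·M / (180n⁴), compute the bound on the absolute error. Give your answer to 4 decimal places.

|E| ≤ (6)⁵·16.3 / (180·8⁴) = 126748.8/737280 = 0.1719.

0.1719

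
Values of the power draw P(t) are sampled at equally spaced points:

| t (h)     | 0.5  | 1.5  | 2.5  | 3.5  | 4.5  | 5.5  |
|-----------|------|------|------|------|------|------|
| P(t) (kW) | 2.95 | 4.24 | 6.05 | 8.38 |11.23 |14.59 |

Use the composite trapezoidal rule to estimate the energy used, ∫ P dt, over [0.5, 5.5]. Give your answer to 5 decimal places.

38.67000

h = 1, n = 5.
(h/2)·[y₀ + 2y₁ + 2y₂ + 2y₃ + 2y₄ + y₅] = 0.5·(77.34) = 38.67000.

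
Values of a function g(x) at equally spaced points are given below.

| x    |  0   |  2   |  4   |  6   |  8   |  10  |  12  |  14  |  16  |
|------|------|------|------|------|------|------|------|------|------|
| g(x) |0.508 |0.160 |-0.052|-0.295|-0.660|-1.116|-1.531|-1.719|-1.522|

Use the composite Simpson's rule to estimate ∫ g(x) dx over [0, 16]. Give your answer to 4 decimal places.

h = 2, n = 8.
(h/3)·[y₀ + 4y₁ + 2y₂ + 4y₃ + 2y₄ + 4y₅ + 2y₆ + 4y₇ + y₈] = 0.666667·(-17.380) = -11.5867.

-11.5867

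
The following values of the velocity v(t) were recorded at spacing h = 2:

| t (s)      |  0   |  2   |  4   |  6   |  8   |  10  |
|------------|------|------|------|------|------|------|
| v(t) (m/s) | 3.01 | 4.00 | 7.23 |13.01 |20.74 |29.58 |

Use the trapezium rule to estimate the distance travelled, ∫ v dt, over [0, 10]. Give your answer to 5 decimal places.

122.55000

h = 2, n = 5.
(h/2)·[y₀ + 2y₁ + 2y₂ + 2y₃ + 2y₄ + y₅] = 1·(122.55) = 122.55000.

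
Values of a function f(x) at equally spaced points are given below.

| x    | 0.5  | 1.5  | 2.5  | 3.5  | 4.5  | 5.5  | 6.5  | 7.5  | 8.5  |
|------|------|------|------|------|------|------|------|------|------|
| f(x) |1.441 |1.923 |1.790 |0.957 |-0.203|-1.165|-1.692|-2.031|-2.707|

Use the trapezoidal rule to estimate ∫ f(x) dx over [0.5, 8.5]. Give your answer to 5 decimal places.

-1.05400

h = 1, n = 8.
(h/2)·[y₀ + 2y₁ + 2y₂ + 2y₃ + 2y₄ + 2y₅ + 2y₆ + 2y₇ + y₈] = 0.5·(-2.108) = -1.05400.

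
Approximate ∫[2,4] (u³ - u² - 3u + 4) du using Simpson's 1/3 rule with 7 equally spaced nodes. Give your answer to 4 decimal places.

31.3333

h = (4 − 2)/6 = 0.333333.
Nodes u₀,…,u₆ = 2, 2.333333, 2.666667, 3, 3.333333, 3.666667, 4.
f(u) = u³ - u² - 3u + 4: f₀=2, f₁=4.259259, f₂=7.851852, f₃=13, f₄=19.925926, f₅=28.851852, f₆=40.
(h/3)·[f₀ + 4f₁ + 2f₂ + 4f₃ + 2f₄ + 4f₅ + f₆] = 0.111111·(282) = 31.3333.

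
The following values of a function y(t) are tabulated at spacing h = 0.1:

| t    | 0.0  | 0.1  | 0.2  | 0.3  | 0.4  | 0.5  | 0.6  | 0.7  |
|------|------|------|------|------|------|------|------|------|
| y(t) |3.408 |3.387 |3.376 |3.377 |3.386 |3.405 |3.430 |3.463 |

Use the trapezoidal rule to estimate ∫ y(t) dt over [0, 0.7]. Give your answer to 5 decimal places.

2.37965

h = 0.1, n = 7.
(h/2)·[y₀ + 2y₁ + 2y₂ + 2y₃ + 2y₄ + 2y₅ + 2y₆ + y₇] = 0.05·(47.593) = 2.37965.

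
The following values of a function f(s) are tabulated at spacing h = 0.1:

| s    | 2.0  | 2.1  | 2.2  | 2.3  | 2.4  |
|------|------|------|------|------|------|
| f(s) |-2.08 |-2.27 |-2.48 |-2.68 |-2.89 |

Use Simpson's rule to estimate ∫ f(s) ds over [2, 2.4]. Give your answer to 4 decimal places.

-0.9910

h = 0.1, n = 4.
(h/3)·[y₀ + 4y₁ + 2y₂ + 4y₃ + y₄] = 0.033333·(-29.73) = -0.9910.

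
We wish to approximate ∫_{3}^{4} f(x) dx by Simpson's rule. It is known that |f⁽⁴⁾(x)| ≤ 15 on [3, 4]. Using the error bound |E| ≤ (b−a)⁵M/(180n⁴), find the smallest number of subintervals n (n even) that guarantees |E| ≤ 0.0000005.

Need 15/(180n⁴) ≤ 0.0000005.
n⁴ ≥ 15/(180·0.0000005) = 166667 ⇒ n ≥ 20.2052, so the smallest even n is 22. (n must be even for Simpson's rule.)

22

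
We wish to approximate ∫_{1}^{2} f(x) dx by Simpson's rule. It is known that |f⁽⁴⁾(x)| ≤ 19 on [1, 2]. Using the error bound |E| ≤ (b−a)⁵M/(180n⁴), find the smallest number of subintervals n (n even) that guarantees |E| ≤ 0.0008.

4

Need 19/(180n⁴) ≤ 0.0008.
n⁴ ≥ 19/(180·0.0008) = 131.944 ⇒ n ≥ 3.3892, so the smallest even n is 4. (n must be even for Simpson's rule.)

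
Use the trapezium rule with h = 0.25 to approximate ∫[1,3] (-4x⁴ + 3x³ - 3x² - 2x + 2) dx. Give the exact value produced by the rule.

h = (3 − 1)/8 = 0.25.
Nodes x₀,…,x₈ = 1, 1.25, 1.5, 1.75, 2, 2.25, 2.5, 2.75, 3.
f(x) = -4x⁴ + 3x³ - 3x² - 2x + 2: f₀=-4, f₁=-9.09375, f₂=-17.875, f₃=-32.125, f₄=-54, f₅=-86.03125, f₆=-131.125, f₇=-192.5625, f₈=-274.
(h/2)·[f₀ + 2f₁ + 2f₂ + 2f₃ + 2f₄ + 2f₅ + 2f₆ + 2f₇ + f₈] = 0.125·(-1323.625) = -165.453125.

-165.453125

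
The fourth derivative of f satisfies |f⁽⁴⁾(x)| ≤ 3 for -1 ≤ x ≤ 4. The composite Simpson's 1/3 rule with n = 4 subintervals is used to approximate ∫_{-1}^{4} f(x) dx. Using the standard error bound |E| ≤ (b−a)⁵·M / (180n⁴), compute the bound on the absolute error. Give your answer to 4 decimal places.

0.2035

|E| ≤ (5)⁵·3 / (180·4⁴) = 9375/46080 = 0.2035.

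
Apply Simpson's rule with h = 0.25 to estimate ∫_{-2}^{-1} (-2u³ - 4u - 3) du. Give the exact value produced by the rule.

10.5

h = (-1 − (-2))/4 = 0.25.
Nodes u₀,…,u₄ = -2, -1.75, -1.5, -1.25, -1.
f(u) = -2u³ - 4u - 3: f₀=21, f₁=14.71875, f₂=9.75, f₃=5.90625, f₄=3.
(h/3)·[f₀ + 4f₁ + 2f₂ + 4f₃ + f₄] = 0.083333·(126) = 10.5.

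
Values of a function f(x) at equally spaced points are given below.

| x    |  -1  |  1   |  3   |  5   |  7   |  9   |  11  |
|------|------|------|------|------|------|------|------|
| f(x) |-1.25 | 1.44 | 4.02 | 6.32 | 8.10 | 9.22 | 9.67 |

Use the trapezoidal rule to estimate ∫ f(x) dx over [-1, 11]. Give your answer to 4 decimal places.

h = 2, n = 6.
(h/2)·[y₀ + 2y₁ + 2y₂ + 2y₃ + 2y₄ + 2y₅ + y₆] = 1·(66.62) = 66.6200.

66.6200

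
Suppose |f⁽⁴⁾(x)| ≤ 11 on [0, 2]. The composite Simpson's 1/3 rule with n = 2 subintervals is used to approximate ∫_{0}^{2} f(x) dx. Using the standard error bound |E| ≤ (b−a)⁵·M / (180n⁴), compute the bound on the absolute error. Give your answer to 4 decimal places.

0.1222

|E| ≤ (2)⁵·11 / (180·2⁴) = 352/2880 = 0.1222.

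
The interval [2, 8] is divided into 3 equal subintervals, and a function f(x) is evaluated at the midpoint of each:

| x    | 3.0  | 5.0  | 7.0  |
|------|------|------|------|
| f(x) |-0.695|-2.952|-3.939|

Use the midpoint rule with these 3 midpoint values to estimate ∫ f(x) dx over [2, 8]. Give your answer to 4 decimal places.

h = 2, n = 3.
h·[y(m₁) + y(m₂) + y(m₃)] = 2·(-7.586) = -15.1720.

-15.1720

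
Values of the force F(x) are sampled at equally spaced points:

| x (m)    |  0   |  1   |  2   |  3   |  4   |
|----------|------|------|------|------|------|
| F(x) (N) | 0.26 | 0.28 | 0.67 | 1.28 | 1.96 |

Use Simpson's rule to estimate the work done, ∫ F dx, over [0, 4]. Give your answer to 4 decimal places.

h = 1, n = 4.
(h/3)·[y₀ + 4y₁ + 2y₂ + 4y₃ + y₄] = 0.333333·(9.80) = 3.2667.

3.2667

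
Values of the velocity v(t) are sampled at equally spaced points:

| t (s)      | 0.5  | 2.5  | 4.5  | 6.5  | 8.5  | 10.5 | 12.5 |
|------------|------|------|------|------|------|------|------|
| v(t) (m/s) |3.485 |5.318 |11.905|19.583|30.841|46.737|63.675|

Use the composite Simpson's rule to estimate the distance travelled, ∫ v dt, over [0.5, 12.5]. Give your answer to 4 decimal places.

292.8027

h = 2, n = 6.
(h/3)·[y₀ + 4y₁ + 2y₂ + 4y₃ + 2y₄ + 4y₅ + y₆] = 0.666667·(439.204) = 292.8027.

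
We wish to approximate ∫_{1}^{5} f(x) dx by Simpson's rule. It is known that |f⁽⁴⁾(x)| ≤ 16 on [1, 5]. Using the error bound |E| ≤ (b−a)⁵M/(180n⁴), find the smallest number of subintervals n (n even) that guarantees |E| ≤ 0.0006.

Need 16384/(180n⁴) ≤ 0.0006.
n⁴ ≥ 16384/(180·0.0006) = 151704 ⇒ n ≥ 19.7355, so the smallest even n is 20. (n must be even for Simpson's rule.)

20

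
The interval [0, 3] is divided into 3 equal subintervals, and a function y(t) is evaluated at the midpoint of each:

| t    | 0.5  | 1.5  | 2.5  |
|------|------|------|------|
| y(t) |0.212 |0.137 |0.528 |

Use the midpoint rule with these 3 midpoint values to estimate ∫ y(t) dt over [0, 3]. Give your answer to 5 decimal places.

h = 1, n = 3.
h·[y(m₁) + y(m₂) + y(m₃)] = 1·(0.877) = 0.87700.

0.87700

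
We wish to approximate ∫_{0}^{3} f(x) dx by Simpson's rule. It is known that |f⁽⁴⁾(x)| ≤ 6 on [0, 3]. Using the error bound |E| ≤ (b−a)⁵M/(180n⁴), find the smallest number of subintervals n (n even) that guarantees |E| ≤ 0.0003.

14

Need 1458/(180n⁴) ≤ 0.0003.
n⁴ ≥ 1458/(180·0.0003) = 27000 ⇒ n ≥ 12.8186, so the smallest even n is 14. (n must be even for Simpson's rule.)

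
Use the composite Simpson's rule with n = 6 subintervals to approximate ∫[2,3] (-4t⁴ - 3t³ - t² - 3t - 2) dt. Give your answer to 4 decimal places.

h = (3 − 2)/6 = 0.166667.
Nodes t₀,…,t₆ = 2, 2.166667, 2.333333, 2.5, 2.666667, 2.833333, 3.
f(t) = -4t⁴ - 3t³ - t² - 3t - 2: f₀=-100, f₁=-131.859568, f₂=-171.123457, f₃=-218.875, f₄=-276.271605, f₅=-344.544753, f₆=-425.
(h/3)·[f₀ + 4f₁ + 2f₂ + 4f₃ + 2f₄ + 4f₅ + f₆] = 0.055556·(-4200.907407) = -233.3837.

-233.3837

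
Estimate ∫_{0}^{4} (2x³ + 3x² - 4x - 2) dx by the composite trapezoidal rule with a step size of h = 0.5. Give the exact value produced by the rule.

154.5

h = (4 − 0)/8 = 0.5.
Nodes x₀,…,x₈ = 0, 0.5, 1, 1.5, 2, 2.5, 3, 3.5, 4.
f(x) = 2x³ + 3x² - 4x - 2: f₀=-2, f₁=-3, f₂=-1, f₃=5.5, f₄=18, f₅=38, f₆=67, f₇=106.5, f₈=158.
(h/2)·[f₀ + 2f₁ + 2f₂ + 2f₃ + 2f₄ + 2f₅ + 2f₆ + 2f₇ + f₈] = 0.25·(618) = 154.5.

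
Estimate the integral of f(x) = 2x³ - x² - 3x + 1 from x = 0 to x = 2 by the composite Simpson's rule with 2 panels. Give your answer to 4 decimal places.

1.3333

h = (2 − 0)/2 = 1.
Nodes x₀,…,x₂ = 0, 1, 2.
f(x) = 2x³ - x² - 3x + 1: f₀=1, f₁=-1, f₂=7.
(h/3)·[f₀ + 4f₁ + f₂] = 0.333333·(4) = 1.3333.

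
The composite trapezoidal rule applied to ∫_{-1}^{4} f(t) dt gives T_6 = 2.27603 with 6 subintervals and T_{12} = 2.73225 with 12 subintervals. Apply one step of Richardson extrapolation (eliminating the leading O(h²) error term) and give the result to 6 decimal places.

R = (4·T_{12} − T_6) / 3 = (4·2.73225 − 2.27603)/3 = (8.65297)/3 = 2.884323.

2.884323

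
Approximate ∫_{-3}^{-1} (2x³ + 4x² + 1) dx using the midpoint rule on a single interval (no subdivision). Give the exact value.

M = (b−a)·f(-2) = 2·(1) = 2.

2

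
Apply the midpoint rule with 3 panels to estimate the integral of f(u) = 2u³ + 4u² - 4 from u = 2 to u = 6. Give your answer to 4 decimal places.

884.7407

h = (6 − 2)/3 = 1.333333.
Midpoints m₁,…,m₃ = 2.666667, 4, 5.333333.
f(m₁)=62.370370, f(m₂)=188, f(m₃)=413.185185.
h·[f(m₁) + f(m₂) + f(m₃)] = 1.333333·(663.555556) = 884.7407.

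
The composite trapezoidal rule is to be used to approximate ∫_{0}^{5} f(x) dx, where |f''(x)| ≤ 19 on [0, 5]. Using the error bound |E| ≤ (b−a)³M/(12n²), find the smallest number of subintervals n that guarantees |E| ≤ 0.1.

45

Need 2375/(12n²) ≤ 0.1.
n² ≥ 2375/(12·0.1) = 1979.17 ⇒ n ≥ 44.4878, so the smallest n is 45.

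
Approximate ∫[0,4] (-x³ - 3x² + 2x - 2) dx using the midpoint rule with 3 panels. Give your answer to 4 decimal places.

h = (4 − 0)/3 = 1.333333.
Midpoints m₁,…,m₃ = 0.666667, 2, 3.333333.
f(m₁)=-2.296296, f(m₂)=-18, f(m₃)=-65.703704.
h·[f(m₁) + f(m₂) + f(m₃)] = 1.333333·(-86) = -114.6667.

-114.6667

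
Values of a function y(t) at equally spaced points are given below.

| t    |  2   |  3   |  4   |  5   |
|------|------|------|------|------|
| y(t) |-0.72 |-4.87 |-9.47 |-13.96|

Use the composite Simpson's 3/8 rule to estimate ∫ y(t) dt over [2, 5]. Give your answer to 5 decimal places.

-21.63750

h = 1, n = 3.
(3h/8)·[y₀ + 3y₁ + 3y₂ + y₃] = 0.375·(-57.70) = -21.63750.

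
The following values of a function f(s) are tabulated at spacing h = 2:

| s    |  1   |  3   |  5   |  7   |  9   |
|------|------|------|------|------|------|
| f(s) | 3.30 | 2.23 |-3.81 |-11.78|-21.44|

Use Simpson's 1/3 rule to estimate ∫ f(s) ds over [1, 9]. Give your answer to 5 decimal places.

h = 2, n = 4.
(h/3)·[y₀ + 4y₁ + 2y₂ + 4y₃ + y₄] = 0.666667·(-63.96) = -42.64000.

-42.64000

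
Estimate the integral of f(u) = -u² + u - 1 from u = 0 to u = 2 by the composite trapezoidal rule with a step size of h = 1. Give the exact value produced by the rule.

-3

h = (2 − 0)/2 = 1.
Nodes u₀,…,u₂ = 0, 1, 2.
f(u) = -u² + u - 1: f₀=-1, f₁=-1, f₂=-3.
(h/2)·[f₀ + 2f₁ + f₂] = 0.5·(-6) = -3.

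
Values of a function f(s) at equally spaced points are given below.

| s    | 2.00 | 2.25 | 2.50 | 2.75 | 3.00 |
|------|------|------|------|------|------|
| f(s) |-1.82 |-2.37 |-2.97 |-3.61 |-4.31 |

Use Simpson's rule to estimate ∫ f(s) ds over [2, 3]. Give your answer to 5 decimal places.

-2.99917

h = 0.25, n = 4.
(h/3)·[y₀ + 4y₁ + 2y₂ + 4y₃ + y₄] = 0.083333·(-35.99) = -2.99917.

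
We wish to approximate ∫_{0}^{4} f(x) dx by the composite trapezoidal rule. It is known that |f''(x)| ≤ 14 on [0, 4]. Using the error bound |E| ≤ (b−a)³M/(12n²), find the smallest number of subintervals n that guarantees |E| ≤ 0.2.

Need 896/(12n²) ≤ 0.2.
n² ≥ 896/(12·0.2) = 373.333 ⇒ n ≥ 19.3218, so the smallest n is 20.

20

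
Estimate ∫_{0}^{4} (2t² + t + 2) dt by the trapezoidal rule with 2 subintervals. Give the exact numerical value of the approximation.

64

h = (4 − 0)/2 = 2.
Nodes t₀,…,t₂ = 0, 2, 4.
f(t) = 2t² + t + 2: f₀=2, f₁=12, f₂=38.
(h/2)·[f₀ + 2f₁ + f₂] = 1·(64) = 64.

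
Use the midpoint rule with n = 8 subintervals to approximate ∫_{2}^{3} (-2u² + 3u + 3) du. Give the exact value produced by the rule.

-2.1640625

h = (3 − 2)/8 = 0.125.
Midpoints m₁,…,m₈ = 2.0625, 2.1875, 2.3125, 2.4375, 2.5625, 2.6875, 2.8125, 2.9375.
f(m₁)=0.6796875, f(m₂)=-0.0078125, f(m₃)=-0.7578125, f(m₄)=-1.5703125, f(m₅)=-2.4453125, f(m₆)=-3.3828125, f(m₇)=-4.3828125, f(m₈)=-5.4453125.
h·[f(m₁) + f(m₂) + f(m₃) + f(m₄) + f(m₅) + f(m₆) + f(m₇) + f(m₈)] = 0.125·(-17.3125) = -2.1640625.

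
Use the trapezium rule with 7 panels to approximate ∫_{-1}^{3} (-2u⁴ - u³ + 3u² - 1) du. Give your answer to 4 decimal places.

-99.6668

h = (3 − (-1))/7 = 0.571429.
Nodes u₀,…,u₇ = -1, -0.428571, 0.142857, 0.714286, 1.285714, 1.857143, 2.428571, 3.
f(u) = -2u⁴ - u³ + 3u² - 1: f₀=1, f₁=-0.437734, f₂=-0.942524, f₃=-0.354436, f₄=-3.631404, f₅=-20.849229, f₆=-67.201583, f₇=-163.
(h/2)·[f₀ + 2f₁ + 2f₂ + 2f₃ + 2f₄ + 2f₅ + 2f₆ + f₇] = 0.285714·(-348.833819) = -99.6668.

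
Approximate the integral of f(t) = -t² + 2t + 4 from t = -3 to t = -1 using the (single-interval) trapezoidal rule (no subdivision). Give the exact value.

-10

T = (b−a)/2 · [f(-3) + f(-1)] = 1·[(-11) + 1] = -10.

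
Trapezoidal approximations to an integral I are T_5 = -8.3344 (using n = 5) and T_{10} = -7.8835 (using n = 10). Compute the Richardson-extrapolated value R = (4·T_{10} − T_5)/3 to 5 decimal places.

R = (4·T_{10} − T_5) / 3 = (4·(-7.8835) − (-8.3344))/3 = (-23.1996)/3 = -7.73320.

-7.73320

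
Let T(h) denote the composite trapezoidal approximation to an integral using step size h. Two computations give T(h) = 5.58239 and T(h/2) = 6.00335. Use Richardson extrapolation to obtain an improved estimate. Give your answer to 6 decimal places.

6.143670

R = (4·T(h/2) − T(h)) / 3 = (4·6.00335 − 5.58239)/3 = (18.43101)/3 = 6.143670.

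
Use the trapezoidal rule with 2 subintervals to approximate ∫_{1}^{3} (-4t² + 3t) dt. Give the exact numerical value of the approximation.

-24

h = (3 − 1)/2 = 1.
Nodes t₀,…,t₂ = 1, 2, 3.
f(t) = -4t² + 3t: f₀=-1, f₁=-10, f₂=-27.
(h/2)·[f₀ + 2f₁ + f₂] = 0.5·(-48) = -24.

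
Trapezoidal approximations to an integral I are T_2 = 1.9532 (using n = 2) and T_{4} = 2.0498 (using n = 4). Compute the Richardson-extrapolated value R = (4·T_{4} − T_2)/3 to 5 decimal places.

2.08200

R = (4·T_{4} − T_2) / 3 = (4·2.0498 − 1.9532)/3 = (6.2460)/3 = 2.08200.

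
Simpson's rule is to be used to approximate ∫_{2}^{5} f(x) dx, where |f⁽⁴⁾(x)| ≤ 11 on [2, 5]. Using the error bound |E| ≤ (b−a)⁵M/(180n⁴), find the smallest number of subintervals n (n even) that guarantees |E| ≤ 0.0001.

Need 2673/(180n⁴) ≤ 0.0001.
n⁴ ≥ 2673/(180·0.0001) = 148500 ⇒ n ≥ 19.6305, so the smallest even n is 20. (n must be even for Simpson's rule.)

20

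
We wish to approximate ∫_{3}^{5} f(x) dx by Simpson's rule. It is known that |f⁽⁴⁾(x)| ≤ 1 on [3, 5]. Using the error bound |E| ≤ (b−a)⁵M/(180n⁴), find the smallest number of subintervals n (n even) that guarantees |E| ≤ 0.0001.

8

Need 32/(180n⁴) ≤ 0.0001.
n⁴ ≥ 32/(180·0.0001) = 1777.78 ⇒ n ≥ 6.4934, so the smallest even n is 8. (n must be even for Simpson's rule.)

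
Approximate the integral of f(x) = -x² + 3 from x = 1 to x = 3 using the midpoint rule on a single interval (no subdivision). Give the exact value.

M = (b−a)·f(2) = 2·(-1) = -2.

-2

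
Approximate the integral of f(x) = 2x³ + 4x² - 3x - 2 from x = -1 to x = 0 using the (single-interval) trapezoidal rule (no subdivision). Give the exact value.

T = (b−a)/2 · [f(-1) + f(0)] = 0.5·[3 + (-2)] = 0.5.

0.5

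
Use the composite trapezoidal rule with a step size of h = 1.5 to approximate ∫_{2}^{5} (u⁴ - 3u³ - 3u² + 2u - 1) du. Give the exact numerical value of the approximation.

h = (5 − 2)/2 = 1.5.
Nodes u₀,…,u₂ = 2, 3.5, 5.
f(u) = u⁴ - 3u³ - 3u² + 2u - 1: f₀=-17, f₁=-9.3125, f₂=184.
(h/2)·[f₀ + 2f₁ + f₂] = 0.75·(148.375) = 111.28125.

111.28125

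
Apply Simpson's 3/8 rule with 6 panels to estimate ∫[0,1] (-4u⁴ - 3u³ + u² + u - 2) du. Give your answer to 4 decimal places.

-2.7176

h = (1 − 0)/6 = 0.166667.
Nodes u₀,…,u₆ = 0, 0.166667, 0.333333, 0.5, 0.666667, 0.833333, 1.
f(u) = -4u⁴ - 3u³ + u² + u - 2: f₀=-2, f₁=-1.822531, f₂=-1.716049, f₃=-1.875, f₄=-2.567901, f₅=-4.137346, f₆=-7.
(3h/8)·[f₀ + 3f₁ + 3f₂ + 2f₃ + 3f₄ + 3f₅ + f₆] = 0.0625·(-43.481481) = -2.7176.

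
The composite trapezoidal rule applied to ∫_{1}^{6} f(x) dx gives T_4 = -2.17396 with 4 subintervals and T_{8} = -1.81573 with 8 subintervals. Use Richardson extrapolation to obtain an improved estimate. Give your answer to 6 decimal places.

R = (4·T_{8} − T_4) / 3 = (4·(-1.81573) − (-2.17396))/3 = (-5.08896)/3 = -1.696320.

-1.696320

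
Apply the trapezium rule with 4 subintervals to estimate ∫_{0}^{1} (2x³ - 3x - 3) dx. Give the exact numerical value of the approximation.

-3.96875

h = (1 − 0)/4 = 0.25.
Nodes x₀,…,x₄ = 0, 0.25, 0.5, 0.75, 1.
f(x) = 2x³ - 3x - 3: f₀=-3, f₁=-3.71875, f₂=-4.25, f₃=-4.40625, f₄=-4.
(h/2)·[f₀ + 2f₁ + 2f₂ + 2f₃ + f₄] = 0.125·(-31.75) = -3.96875.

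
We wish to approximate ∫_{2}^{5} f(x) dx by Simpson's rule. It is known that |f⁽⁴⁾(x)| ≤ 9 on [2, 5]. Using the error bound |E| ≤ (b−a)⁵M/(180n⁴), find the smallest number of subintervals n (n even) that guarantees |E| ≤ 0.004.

8

Need 2187/(180n⁴) ≤ 0.004.
n⁴ ≥ 2187/(180·0.004) = 3037.5 ⇒ n ≥ 7.4238, so the smallest even n is 8. (n must be even for Simpson's rule.)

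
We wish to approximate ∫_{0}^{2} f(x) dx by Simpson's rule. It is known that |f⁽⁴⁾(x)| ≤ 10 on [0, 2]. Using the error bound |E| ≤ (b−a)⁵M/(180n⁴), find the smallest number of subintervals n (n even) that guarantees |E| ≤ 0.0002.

Need 320/(180n⁴) ≤ 0.0002.
n⁴ ≥ 320/(180·0.0002) = 8888.89 ⇒ n ≥ 9.7098, so the smallest even n is 10. (n must be even for Simpson's rule.)

10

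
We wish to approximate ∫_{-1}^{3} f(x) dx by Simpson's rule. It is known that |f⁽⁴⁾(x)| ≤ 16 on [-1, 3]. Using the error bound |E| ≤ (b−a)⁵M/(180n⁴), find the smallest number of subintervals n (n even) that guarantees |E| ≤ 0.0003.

24

Need 16384/(180n⁴) ≤ 0.0003.
n⁴ ≥ 16384/(180·0.0003) = 303407 ⇒ n ≥ 23.4696, so the smallest even n is 24. (n must be even for Simpson's rule.)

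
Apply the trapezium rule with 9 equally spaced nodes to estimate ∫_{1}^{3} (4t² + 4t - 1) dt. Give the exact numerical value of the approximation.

h = (3 − 1)/8 = 0.25.
Nodes t₀,…,t₈ = 1, 1.25, 1.5, 1.75, 2, 2.25, 2.5, 2.75, 3.
f(t) = 4t² + 4t - 1: f₀=7, f₁=10.25, f₂=14, f₃=18.25, f₄=23, f₅=28.25, f₆=34, f₇=40.25, f₈=47.
(h/2)·[f₀ + 2f₁ + 2f₂ + 2f₃ + 2f₄ + 2f₅ + 2f₆ + 2f₇ + f₈] = 0.125·(390) = 48.75.

48.75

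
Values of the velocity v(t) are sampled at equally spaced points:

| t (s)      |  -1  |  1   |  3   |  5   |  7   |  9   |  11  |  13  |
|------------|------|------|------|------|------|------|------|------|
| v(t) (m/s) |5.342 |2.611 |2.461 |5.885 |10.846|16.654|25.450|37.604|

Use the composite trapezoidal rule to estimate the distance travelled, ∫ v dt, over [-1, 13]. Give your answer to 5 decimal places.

h = 2, n = 7.
(h/2)·[y₀ + 2y₁ + 2y₂ + 2y₃ + 2y₄ + 2y₅ + 2y₆ + y₇] = 1·(170.760) = 170.76000.

170.76000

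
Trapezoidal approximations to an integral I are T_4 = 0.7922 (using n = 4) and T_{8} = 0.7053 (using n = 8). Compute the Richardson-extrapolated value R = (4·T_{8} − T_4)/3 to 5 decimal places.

R = (4·T_{8} − T_4) / 3 = (4·0.7053 − 0.7922)/3 = (2.0290)/3 = 0.67633.

0.67633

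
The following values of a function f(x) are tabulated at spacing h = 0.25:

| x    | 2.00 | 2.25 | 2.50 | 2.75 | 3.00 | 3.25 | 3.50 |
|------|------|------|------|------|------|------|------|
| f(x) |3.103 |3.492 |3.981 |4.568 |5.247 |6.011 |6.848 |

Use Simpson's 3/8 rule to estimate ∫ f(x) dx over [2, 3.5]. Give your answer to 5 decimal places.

7.05750

h = 0.25, n = 6.
(3h/8)·[y₀ + 3y₁ + 3y₂ + 2y₃ + 3y₄ + 3y₅ + y₆] = 0.09375·(75.280) = 7.05750.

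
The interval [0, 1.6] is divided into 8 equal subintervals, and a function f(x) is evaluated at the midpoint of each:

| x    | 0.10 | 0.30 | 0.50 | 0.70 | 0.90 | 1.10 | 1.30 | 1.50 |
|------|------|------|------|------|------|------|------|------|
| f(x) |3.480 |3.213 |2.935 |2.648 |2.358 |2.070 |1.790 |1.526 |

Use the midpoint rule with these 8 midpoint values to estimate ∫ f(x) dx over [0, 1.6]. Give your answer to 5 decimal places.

h = 0.2, n = 8.
h·[y(m₁) + y(m₂) + y(m₃) + y(m₄) + y(m₅) + y(m₆) + y(m₇) + y(m₈)] = 0.2·(20.020) = 4.00400.

4.00400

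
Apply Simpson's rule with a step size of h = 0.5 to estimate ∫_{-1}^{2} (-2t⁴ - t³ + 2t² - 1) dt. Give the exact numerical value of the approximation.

h = (2 − (-1))/6 = 0.5.
Nodes t₀,…,t₆ = -1, -0.5, 0, 0.5, 1, 1.5, 2.
f(t) = -2t⁴ - t³ + 2t² - 1: f₀=0, f₁=-0.5, f₂=-1, f₃=-0.75, f₄=-2, f₅=-10, f₆=-33.
(h/3)·[f₀ + 4f₁ + 2f₂ + 4f₃ + 2f₄ + 4f₅ + f₆] = 0.166667·(-84) = -14.

-14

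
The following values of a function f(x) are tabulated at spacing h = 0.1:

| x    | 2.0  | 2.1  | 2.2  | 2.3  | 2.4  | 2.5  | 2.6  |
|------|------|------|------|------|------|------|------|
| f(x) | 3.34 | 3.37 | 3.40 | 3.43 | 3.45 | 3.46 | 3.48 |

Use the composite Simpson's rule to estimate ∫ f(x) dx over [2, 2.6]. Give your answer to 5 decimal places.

h = 0.1, n = 6.
(h/3)·[y₀ + 4y₁ + 2y₂ + 4y₃ + 2y₄ + 4y₅ + y₆] = 0.033333·(61.56) = 2.05200.

2.05200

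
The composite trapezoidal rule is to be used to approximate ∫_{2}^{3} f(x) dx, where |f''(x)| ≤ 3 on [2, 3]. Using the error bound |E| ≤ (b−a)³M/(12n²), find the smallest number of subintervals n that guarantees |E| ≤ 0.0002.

Need 3/(12n²) ≤ 0.0002.
n² ≥ 3/(12·0.0002) = 1250 ⇒ n ≥ 35.3553, so the smallest n is 36.

36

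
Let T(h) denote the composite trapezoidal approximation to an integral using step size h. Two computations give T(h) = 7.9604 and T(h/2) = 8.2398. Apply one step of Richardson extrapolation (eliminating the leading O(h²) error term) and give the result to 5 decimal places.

R = (4·T(h/2) − T(h)) / 3 = (4·8.2398 − 7.9604)/3 = (24.9988)/3 = 8.33293.

8.33293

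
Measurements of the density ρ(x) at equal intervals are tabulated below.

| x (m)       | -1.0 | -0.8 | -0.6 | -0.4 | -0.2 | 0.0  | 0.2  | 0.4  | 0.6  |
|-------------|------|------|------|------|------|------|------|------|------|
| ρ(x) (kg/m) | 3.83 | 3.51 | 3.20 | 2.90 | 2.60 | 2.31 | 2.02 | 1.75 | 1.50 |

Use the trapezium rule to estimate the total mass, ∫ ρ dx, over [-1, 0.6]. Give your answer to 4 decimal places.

h = 0.2, n = 8.
(h/2)·[y₀ + 2y₁ + 2y₂ + 2y₃ + 2y₄ + 2y₅ + 2y₆ + 2y₇ + y₈] = 0.1·(41.91) = 4.1910.

4.1910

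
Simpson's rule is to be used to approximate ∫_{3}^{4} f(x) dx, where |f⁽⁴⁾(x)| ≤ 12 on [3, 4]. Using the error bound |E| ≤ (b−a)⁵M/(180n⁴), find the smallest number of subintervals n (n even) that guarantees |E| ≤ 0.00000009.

Need 12/(180n⁴) ≤ 0.00000009.
n⁴ ≥ 12/(180·0.00000009) = 740741 ⇒ n ≥ 29.3371, so the smallest even n is 30. (n must be even for Simpson's rule.)

30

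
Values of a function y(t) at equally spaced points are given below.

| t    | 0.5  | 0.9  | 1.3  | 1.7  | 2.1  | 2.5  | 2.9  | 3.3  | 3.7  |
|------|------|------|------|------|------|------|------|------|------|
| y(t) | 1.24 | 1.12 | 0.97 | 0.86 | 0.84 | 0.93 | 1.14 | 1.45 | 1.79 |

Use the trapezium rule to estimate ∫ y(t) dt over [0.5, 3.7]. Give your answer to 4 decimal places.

h = 0.4, n = 8.
(h/2)·[y₀ + 2y₁ + 2y₂ + 2y₃ + 2y₄ + 2y₅ + 2y₆ + 2y₇ + y₈] = 0.2·(17.65) = 3.5300.

3.5300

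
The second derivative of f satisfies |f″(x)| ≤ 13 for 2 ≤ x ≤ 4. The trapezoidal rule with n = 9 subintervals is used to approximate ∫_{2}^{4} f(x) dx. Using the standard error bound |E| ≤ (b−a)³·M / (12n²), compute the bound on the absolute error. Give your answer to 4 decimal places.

0.1070

|E| ≤ (2)³·13 / (12·9²) = 104/972 = 0.1070.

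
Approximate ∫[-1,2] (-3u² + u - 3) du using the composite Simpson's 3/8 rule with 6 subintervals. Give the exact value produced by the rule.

h = (2 − (-1))/6 = 0.5.
Nodes u₀,…,u₆ = -1, -0.5, 0, 0.5, 1, 1.5, 2.
f(u) = -3u² + u - 3: f₀=-7, f₁=-4.25, f₂=-3, f₃=-3.25, f₄=-5, f₅=-8.25, f₆=-13.
(3h/8)·[f₀ + 3f₁ + 3f₂ + 2f₃ + 3f₄ + 3f₅ + f₆] = 0.1875·(-88) = -16.5.

-16.5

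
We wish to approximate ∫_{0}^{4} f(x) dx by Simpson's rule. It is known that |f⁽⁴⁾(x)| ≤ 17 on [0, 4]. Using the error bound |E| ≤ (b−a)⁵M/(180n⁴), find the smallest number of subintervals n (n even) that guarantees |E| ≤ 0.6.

Need 17408/(180n⁴) ≤ 0.6.
n⁴ ≥ 17408/(180·0.6) = 161.185 ⇒ n ≥ 3.5631, so the smallest even n is 4. (n must be even for Simpson's rule.)

4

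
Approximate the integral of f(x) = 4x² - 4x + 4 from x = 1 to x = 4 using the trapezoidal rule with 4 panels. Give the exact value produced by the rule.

67.125

h = (4 − 1)/4 = 0.75.
Nodes x₀,…,x₄ = 1, 1.75, 2.5, 3.25, 4.
f(x) = 4x² - 4x + 4: f₀=4, f₁=9.25, f₂=19, f₃=33.25, f₄=52.
(h/2)·[f₀ + 2f₁ + 2f₂ + 2f₃ + f₄] = 0.375·(179) = 67.125.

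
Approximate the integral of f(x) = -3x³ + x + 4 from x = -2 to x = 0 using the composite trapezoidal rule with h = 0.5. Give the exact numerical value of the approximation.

18.75

h = (0 − (-2))/4 = 0.5.
Nodes x₀,…,x₄ = -2, -1.5, -1, -0.5, 0.
f(x) = -3x³ + x + 4: f₀=26, f₁=12.625, f₂=6, f₃=3.875, f₄=4.
(h/2)·[f₀ + 2f₁ + 2f₂ + 2f₃ + f₄] = 0.25·(75) = 18.75.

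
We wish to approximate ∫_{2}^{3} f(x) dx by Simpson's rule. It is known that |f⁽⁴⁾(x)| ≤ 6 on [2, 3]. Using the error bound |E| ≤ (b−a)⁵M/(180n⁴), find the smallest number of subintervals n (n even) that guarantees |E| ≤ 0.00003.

6

Need 6/(180n⁴) ≤ 0.00003.
n⁴ ≥ 6/(180·0.00003) = 1111.11 ⇒ n ≥ 5.7735, so the smallest even n is 6. (n must be even for Simpson's rule.)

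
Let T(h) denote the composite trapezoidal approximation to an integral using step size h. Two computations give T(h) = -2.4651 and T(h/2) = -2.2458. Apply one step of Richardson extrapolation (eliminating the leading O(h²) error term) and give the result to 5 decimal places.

-2.17270

R = (4·T(h/2) − T(h)) / 3 = (4·(-2.2458) − (-2.4651))/3 = (-6.5181)/3 = -2.17270.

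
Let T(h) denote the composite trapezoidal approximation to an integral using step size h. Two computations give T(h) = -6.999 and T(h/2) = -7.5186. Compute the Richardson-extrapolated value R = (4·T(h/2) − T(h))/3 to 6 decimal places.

R = (4·T(h/2) − T(h)) / 3 = (4·(-7.5186) − (-6.999))/3 = (-23.0754)/3 = -7.691800.

-7.691800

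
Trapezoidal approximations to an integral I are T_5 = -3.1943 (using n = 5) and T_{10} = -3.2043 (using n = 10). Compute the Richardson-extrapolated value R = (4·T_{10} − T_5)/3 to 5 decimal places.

R = (4·T_{10} − T_5) / 3 = (4·(-3.2043) − (-3.1943))/3 = (-9.6229)/3 = -3.20763.

-3.20763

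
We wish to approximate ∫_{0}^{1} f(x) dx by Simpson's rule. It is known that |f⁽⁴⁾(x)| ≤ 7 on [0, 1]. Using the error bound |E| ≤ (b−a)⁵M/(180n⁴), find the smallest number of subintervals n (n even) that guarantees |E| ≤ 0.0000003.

Need 7/(180n⁴) ≤ 0.0000003.
n⁴ ≥ 7/(180·0.0000003) = 129630 ⇒ n ≥ 18.9748, so the smallest even n is 20. (n must be even for Simpson's rule.)

20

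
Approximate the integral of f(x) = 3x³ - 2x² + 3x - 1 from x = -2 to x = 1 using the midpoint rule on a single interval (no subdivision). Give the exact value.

M = (b−a)·f(-0.5) = 3·(-3.375) = -10.125.

-10.125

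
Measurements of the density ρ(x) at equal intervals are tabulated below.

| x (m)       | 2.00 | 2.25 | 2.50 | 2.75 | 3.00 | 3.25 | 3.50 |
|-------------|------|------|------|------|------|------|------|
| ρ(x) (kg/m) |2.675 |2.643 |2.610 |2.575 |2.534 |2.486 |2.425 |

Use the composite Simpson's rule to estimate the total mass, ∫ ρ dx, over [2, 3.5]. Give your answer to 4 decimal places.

h = 0.25, n = 6.
(h/3)·[y₀ + 4y₁ + 2y₂ + 4y₃ + 2y₄ + 4y₅ + y₆] = 0.083333·(46.204) = 3.8503.

3.8503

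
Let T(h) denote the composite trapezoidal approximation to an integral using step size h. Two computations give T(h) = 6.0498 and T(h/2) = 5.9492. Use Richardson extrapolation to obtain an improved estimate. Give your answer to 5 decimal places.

5.91567

R = (4·T(h/2) − T(h)) / 3 = (4·5.9492 − 6.0498)/3 = (17.7470)/3 = 5.91567.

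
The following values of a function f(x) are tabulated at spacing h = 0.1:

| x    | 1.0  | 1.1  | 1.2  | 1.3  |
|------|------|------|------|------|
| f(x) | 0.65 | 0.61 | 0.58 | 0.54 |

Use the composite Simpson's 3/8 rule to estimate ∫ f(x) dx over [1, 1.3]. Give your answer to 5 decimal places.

0.17850

h = 0.1, n = 3.
(3h/8)·[y₀ + 3y₁ + 3y₂ + y₃] = 0.0375·(4.76) = 0.17850.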